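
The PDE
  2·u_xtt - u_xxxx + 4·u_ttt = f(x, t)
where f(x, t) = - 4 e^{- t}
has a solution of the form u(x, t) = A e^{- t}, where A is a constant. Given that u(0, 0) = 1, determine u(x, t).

Answer: u(x, t) = e^{- t}

Derivation:
Substitute the ansatz u = A e^{- t} into the left-hand side.
Derivatives of the ansatz:
  u_xtt = 0
  u_xxxx = 0
  u_ttt = - A e^{- t}
Term by term:
  2·u_xtt = 0
  -u_xxxx = 0
  4·u_ttt = - 4 A e^{- t}
So the left-hand side equals
  - 4 A e^{- t}
This must equal f(x, t) = - 4 e^{- t} identically.
Matching coefficients of the independent functions:
  [e^{- t}]:  - 4 A = -4
Solving: A = 1.
Check against the point condition:
  u(0, 0) = 1  ⟹  A = 1  ✓
Hence u(x, t) = e^{- t}.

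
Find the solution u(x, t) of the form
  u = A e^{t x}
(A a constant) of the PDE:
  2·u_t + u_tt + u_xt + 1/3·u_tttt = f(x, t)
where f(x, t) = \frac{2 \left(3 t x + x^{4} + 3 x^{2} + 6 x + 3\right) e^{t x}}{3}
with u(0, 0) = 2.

Substitute the ansatz u = A e^{t x} into the left-hand side.
Derivatives of the ansatz:
  u_t = A x e^{t x}
  u_tt = A x^{2} e^{t x}
  u_xt = A t x e^{t x} + A e^{t x}
  u_tttt = A x^{4} e^{t x}
Term by term:
  2·u_t = 2 A x e^{t x}
  u_tt = A x^{2} e^{t x}
  u_xt = A t x e^{t x} + A e^{t x}
  1/3·u_tttt = \frac{A x^{4} e^{t x}}{3}
So the left-hand side equals
  A t x e^{t x} + \frac{A x^{4} e^{t x}}{3} + A x^{2} e^{t x} + 2 A x e^{t x} + A e^{t x}
This must equal f(x, t) identically; expanded, f = 2 t x e^{t x} + \frac{2 x^{4} e^{t x}}{3} + 2 x^{2} e^{t x} + 4 x e^{t x} + 2 e^{t x}.
Matching coefficients of the independent functions:
  [x e^{t x}]:  2 A = 4
  [x^{2} e^{t x}, t x e^{t x}, e^{t x}]:  A = 2
  [x^{4} e^{t x}]:  \frac{A}{3} = \frac{2}{3}
Solving: A = 2.
Check against the point condition:
  u(0, 0) = 2  ⟹  A = 2  ✓
Hence u(x, t) = 2 e^{t x}.

Answer: u(x, t) = 2 e^{t x}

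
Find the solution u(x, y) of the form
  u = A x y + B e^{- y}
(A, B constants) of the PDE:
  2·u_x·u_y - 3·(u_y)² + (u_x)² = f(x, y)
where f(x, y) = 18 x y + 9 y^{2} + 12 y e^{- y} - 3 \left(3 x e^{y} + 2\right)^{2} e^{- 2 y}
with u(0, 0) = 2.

Substitute the ansatz u = A x y + B e^{- y} into the left-hand side.
Derivatives of the ansatz:
  u_x = A y
  u_y = A x - B e^{- y}
Term by term:
  2·u_x·u_y = 2 A^{2} x y - 2 A B y e^{- y}
  -3·(u_y)² = - 3 A^{2} x^{2} + 6 A B x e^{- y} - 3 B^{2} e^{- 2 y}
  (u_x)² = A^{2} y^{2}
So the left-hand side equals
  - 3 A^{2} x^{2} + 2 A^{2} x y + A^{2} y^{2} + 6 A B x e^{- y} - 2 A B y e^{- y} - 3 B^{2} e^{- 2 y}
This must equal f(x, y) identically; expanded, f = - 27 x^{2} + 18 x y - 36 x e^{- y} + 9 y^{2} + 12 y e^{- y} - 12 e^{- 2 y}.
Matching coefficients of the independent functions:
  [x^{2}]:  - 3 A^{2} = -27
  [y^{2}]:  A^{2} = 9
  [x y]:  2 A^{2} = 18
  [x e^{- y}]:  6 A B = -36
  [y e^{- y}]:  - 2 A B = 12
  [e^{- 2 y}]:  - 3 B^{2} = -12
These equations allow (A, B) = (-3, 2) or (3, -2).
Impose the point condition(s):
  u(0, 0) = 2  ⟹  B = 2
Only A = -3, B = 2 satisfies everything.
Hence u(x, y) = - 3 x y + 2 e^{- y}.

Answer: u(x, y) = - 3 x y + 2 e^{- y}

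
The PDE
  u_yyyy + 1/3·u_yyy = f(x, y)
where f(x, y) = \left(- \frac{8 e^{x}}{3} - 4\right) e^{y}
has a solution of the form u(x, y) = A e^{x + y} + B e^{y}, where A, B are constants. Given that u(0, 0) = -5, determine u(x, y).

Substitute the ansatz u = A e^{x + y} + B e^{y} into the left-hand side.
Derivatives of the ansatz:
  u_yyyy = A e^{x} e^{y} + B e^{y}
  u_yyy = A e^{x} e^{y} + B e^{y}
Term by term:
  u_yyyy = A e^{x} e^{y} + B e^{y}
  1/3·u_yyy = \frac{A e^{x} e^{y}}{3} + \frac{B e^{y}}{3}
So the left-hand side equals
  \frac{4 A e^{x} e^{y}}{3} + \frac{4 B e^{y}}{3}
This must equal f(x, y) identically; expanded, f = - \frac{8 e^{x} e^{y}}{3} - 4 e^{y}.
Matching coefficients of the independent functions:
  [e^{x} e^{y}]:  \frac{4 A}{3} = - \frac{8}{3}
  [e^{y}]:  \frac{4 B}{3} = -4
Solving: A = -2, B = -3.
Check against the point condition:
  u(0, 0) = -5  ⟹  A + B = -5  ✓
Hence u(x, y) = - 3 e^{y} - 2 e^{x + y}.

Answer: u(x, y) = - 3 e^{y} - 2 e^{x + y}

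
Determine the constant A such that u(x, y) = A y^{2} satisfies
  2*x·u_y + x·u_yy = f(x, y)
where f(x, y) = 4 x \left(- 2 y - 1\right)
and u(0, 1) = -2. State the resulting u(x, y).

Substitute the ansatz u = A y^{2} into the left-hand side.
Derivatives of the ansatz:
  u_y = 2 A y
  u_yy = 2 A
Term by term:
  2*x·u_y = 4 A x y
  x·u_yy = 2 A x
So the left-hand side equals
  4 A x y + 2 A x
This must equal f(x, y) identically; expanded, f = - 8 x y - 4 x.
Matching coefficients of the independent functions:
  [x]:  2 A = -4
  [x y]:  4 A = -8
Solving: A = -2.
Check against the point condition:
  u(0, 1) = -2  ⟹  A = -2  ✓
Hence u(x, y) = - 2 y^{2}.

Answer: u(x, y) = - 2 y^{2}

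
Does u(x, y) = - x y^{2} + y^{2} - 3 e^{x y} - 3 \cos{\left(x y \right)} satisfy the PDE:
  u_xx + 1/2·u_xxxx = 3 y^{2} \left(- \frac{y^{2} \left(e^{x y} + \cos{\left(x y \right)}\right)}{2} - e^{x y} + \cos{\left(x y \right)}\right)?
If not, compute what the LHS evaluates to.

Evaluate each term of the left-hand side for u = - x y^{2} + y^{2} - 3 e^{x y} - 3 \cos{\left(x y \right)}.
Derivatives:
  u_xx = - 3 y^{2} e^{x y} + 3 y^{2} \cos{\left(x y \right)}
  u_xxxx = - 3 y^{4} e^{x y} - 3 y^{4} \cos{\left(x y \right)}
Terms:
  u_xx = 3 y^{2} \left(- e^{x y} + \cos{\left(x y \right)}\right)
  1/2·u_xxxx = - \frac{3 y^{4} \left(e^{x y} + \cos{\left(x y \right)}\right)}{2}
Sum: LHS = 3 y^{2} \left(- \frac{y^{2} \left(e^{x y} + \cos{\left(x y \right)}\right)}{2} - e^{x y} + \cos{\left(x y \right)}\right)
This is exactly the given right-hand side, so u is a solution.

Answer: Yes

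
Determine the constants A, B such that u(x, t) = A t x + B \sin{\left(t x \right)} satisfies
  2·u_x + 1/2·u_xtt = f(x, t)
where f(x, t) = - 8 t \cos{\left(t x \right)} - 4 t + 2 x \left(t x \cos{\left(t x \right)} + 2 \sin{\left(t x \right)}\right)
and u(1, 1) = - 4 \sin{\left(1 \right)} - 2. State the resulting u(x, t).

Substitute the ansatz u = A t x + B \sin{\left(t x \right)} into the left-hand side.
Derivatives of the ansatz:
  u_x = A t + B t \cos{\left(t x \right)}
  u_xtt = - B t x^{2} \cos{\left(t x \right)} - 2 B x \sin{\left(t x \right)}
Term by term:
  2·u_x = 2 A t + 2 B t \cos{\left(t x \right)}
  1/2·u_xtt = - \frac{B t x^{2} \cos{\left(t x \right)}}{2} - B x \sin{\left(t x \right)}
So the left-hand side equals
  2 A t - \frac{B t x^{2} \cos{\left(t x \right)}}{2} + 2 B t \cos{\left(t x \right)} - B x \sin{\left(t x \right)}
This must equal f(x, t) = - 8 t \cos{\left(t x \right)} - 4 t + 2 x \left(t x \cos{\left(t x \right)} + 2 \sin{\left(t x \right)}\right) identically.
Matching coefficients of the independent functions:
  [t]:  2 A = -4
  [t \cos{\left(t x \right)}]:  2 B = -8
  [x \sin{\left(t x \right)}]:  - B = 4
  [t x^{2} \cos{\left(t x \right)}]:  - \frac{B}{2} = 2
Solving: A = -2, B = -4.
Check against the point condition:
  u(1, 1) = - 4 \sin{\left(1 \right)} - 2  ⟹  A + B \sin{\left(1 \right)} = - 4 \sin{\left(1 \right)} - 2  ✓
Hence u(x, t) = - 2 t x - 4 \sin{\left(t x \right)}.

Answer: u(x, t) = - 2 t x - 4 \sin{\left(t x \right)}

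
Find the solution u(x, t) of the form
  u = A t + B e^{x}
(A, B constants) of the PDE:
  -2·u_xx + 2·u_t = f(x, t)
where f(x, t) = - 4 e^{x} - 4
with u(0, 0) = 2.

Answer: u(x, t) = - 2 t + 2 e^{x}

Derivation:
Substitute the ansatz u = A t + B e^{x} into the left-hand side.
Derivatives of the ansatz:
  u_xx = B e^{x}
  u_t = A
Term by term:
  -2·u_xx = - 2 B e^{x}
  2·u_t = 2 A
So the left-hand side equals
  2 A - 2 B e^{x}
This must equal f(x, t) = - 4 e^{x} - 4 identically.
Matching coefficients of the independent functions:
  [constant term]:  2 A = -4
  [e^{x}]:  - 2 B = -4
Solving: A = -2, B = 2.
Check against the point condition:
  u(0, 0) = 2  ⟹  B = 2  ✓
Hence u(x, t) = - 2 t + 2 e^{x}.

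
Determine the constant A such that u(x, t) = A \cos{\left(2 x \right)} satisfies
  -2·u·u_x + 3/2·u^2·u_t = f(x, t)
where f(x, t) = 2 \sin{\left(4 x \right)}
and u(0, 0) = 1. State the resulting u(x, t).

Answer: u(x, t) = \cos{\left(2 x \right)}

Derivation:
Substitute the ansatz u = A \cos{\left(2 x \right)} into the left-hand side.
Derivatives of the ansatz:
  u_x = - 2 A \sin{\left(2 x \right)}
  u_t = 0
Term by term:
  -2·u·u_x = 4 A^{2} \sin{\left(2 x \right)} \cos{\left(2 x \right)}
  3/2·u^2·u_t = 0
So the left-hand side equals
  4 A^{2} \sin{\left(2 x \right)} \cos{\left(2 x \right)}
This must equal f(x, t) identically; expanded, f = 4 \sin{\left(2 x \right)} \cos{\left(2 x \right)}.
Matching coefficients of the independent functions:
  [\sin{\left(2 x \right)} \cos{\left(2 x \right)}]:  4 A^{2} = 4
These equations allow (A) = (-1) or (1).
Impose the point condition(s):
  u(0, 0) = 1  ⟹  A = 1
Only A = 1 satisfies everything.
Hence u(x, t) = \cos{\left(2 x \right)}.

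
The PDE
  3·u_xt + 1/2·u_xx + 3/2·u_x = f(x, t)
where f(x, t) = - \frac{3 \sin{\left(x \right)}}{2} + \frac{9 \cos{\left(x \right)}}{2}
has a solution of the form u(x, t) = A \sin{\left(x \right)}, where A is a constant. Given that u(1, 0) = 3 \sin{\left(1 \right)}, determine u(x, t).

Answer: u(x, t) = 3 \sin{\left(x \right)}

Derivation:
Substitute the ansatz u = A \sin{\left(x \right)} into the left-hand side.
Derivatives of the ansatz:
  u_xt = 0
  u_xx = - A \sin{\left(x \right)}
  u_x = A \cos{\left(x \right)}
Term by term:
  3·u_xt = 0
  1/2·u_xx = - \frac{A \sin{\left(x \right)}}{2}
  3/2·u_x = \frac{3 A \cos{\left(x \right)}}{2}
So the left-hand side equals
  - \frac{A \sin{\left(x \right)}}{2} + \frac{3 A \cos{\left(x \right)}}{2}
This must equal f(x, t) = - \frac{3 \sin{\left(x \right)}}{2} + \frac{9 \cos{\left(x \right)}}{2} identically.
Matching coefficients of the independent functions:
  [\sin{\left(x \right)}]:  - \frac{A}{2} = - \frac{3}{2}
  [\cos{\left(x \right)}]:  \frac{3 A}{2} = \frac{9}{2}
Solving: A = 3.
Check against the point condition:
  u(1, 0) = 3 \sin{\left(1 \right)}  ⟹  A \sin{\left(1 \right)} = 3 \sin{\left(1 \right)}  ✓
Hence u(x, t) = 3 \sin{\left(x \right)}.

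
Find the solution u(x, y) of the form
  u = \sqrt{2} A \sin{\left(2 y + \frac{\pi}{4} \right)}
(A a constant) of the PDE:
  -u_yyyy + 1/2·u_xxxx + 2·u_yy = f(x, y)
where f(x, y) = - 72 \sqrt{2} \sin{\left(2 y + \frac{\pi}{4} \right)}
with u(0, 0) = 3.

Substitute the ansatz u = \sqrt{2} A \sin{\left(2 y + \frac{\pi}{4} \right)} into the left-hand side.
Derivatives of the ansatz:
  u_yyyy = 16 \sqrt{2} A \sin{\left(2 y + \frac{\pi}{4} \right)}
  u_xxxx = 0
  u_yy = - 4 \sqrt{2} A \sin{\left(2 y + \frac{\pi}{4} \right)}
Term by term:
  -u_yyyy = - 16 \sqrt{2} A \sin{\left(2 y + \frac{\pi}{4} \right)}
  1/2·u_xxxx = 0
  2·u_yy = - 8 \sqrt{2} A \sin{\left(2 y + \frac{\pi}{4} \right)}
So the left-hand side equals
  - 24 \sqrt{2} A \sin{\left(2 y + \frac{\pi}{4} \right)}
This must equal f(x, y) = - 72 \sqrt{2} \sin{\left(2 y + \frac{\pi}{4} \right)} identically.
Matching coefficients of the independent functions:
  [\sqrt{2} \sin{\left(2 y + \frac{\pi}{4} \right)}]:  - 24 A = -72
Solving: A = 3.
Check against the point condition:
  u(0, 0) = 3  ⟹  A = 3  ✓
Hence u(x, y) = 3 \sqrt{2} \sin{\left(2 y + \frac{\pi}{4} \right)}.

Answer: u(x, y) = 3 \sqrt{2} \sin{\left(2 y + \frac{\pi}{4} \right)}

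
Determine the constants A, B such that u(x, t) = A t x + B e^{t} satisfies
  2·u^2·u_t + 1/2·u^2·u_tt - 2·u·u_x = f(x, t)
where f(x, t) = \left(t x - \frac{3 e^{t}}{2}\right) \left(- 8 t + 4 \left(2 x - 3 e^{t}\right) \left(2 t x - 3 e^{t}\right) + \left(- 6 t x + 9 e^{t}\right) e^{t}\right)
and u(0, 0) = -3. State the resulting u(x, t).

Substitute the ansatz u = A t x + B e^{t} into the left-hand side.
Derivatives of the ansatz:
  u_t = A x + B e^{t}
  u_tt = B e^{t}
  u_x = A t
Term by term:
  2·u^2·u_t = 2 A^{3} t^{2} x^{3} + 2 A^{2} B t^{2} x^{2} e^{t} + 4 A^{2} B t x^{2} e^{t} + 4 A B^{2} t x e^{2 t} + 2 A B^{2} x e^{2 t} + 2 B^{3} e^{3 t}
  1/2·u^2·u_tt = \frac{A^{2} B t^{2} x^{2} e^{t}}{2} + A B^{2} t x e^{2 t} + \frac{B^{3} e^{3 t}}{2}
  -2·u·u_x = - 2 A^{2} t^{2} x - 2 A B t e^{t}
So the left-hand side equals
  2 A^{3} t^{2} x^{3} + \frac{5 A^{2} B t^{2} x^{2} e^{t}}{2} + 4 A^{2} B t x^{2} e^{t} - 2 A^{2} t^{2} x + 5 A B^{2} t x e^{2 t} + 2 A B^{2} x e^{2 t} - 2 A B t e^{t} + \frac{5 B^{3} e^{3 t}}{2}
This must equal f(x, t) identically; expanded, f = 16 t^{2} x^{3} - 30 t^{2} x^{2} e^{t} - 8 t^{2} x - 48 t x^{2} e^{t} + 90 t x e^{2 t} + 12 t e^{t} + 36 x e^{2 t} - \frac{135 e^{3 t}}{2}.
Matching coefficients of the independent functions:
  [t e^{t}]:  - 2 A B = 12
  [t^{2} x]:  - 2 A^{2} = -8
  [t^{2} x^{3}]:  2 A^{3} = 16
  [x e^{2 t}]:  2 A B^{2} = 36
  [t x e^{2 t}]:  5 A B^{2} = 90
  [t x^{2} e^{t}]:  4 A^{2} B = -48
  [t^{2} x^{2} e^{t}]:  \frac{5 A^{2} B}{2} = -30
  [e^{3 t}]:  \frac{5 B^{3}}{2} = - \frac{135}{2}
Solving: A = 2, B = -3.
Check against the point condition:
  u(0, 0) = -3  ⟹  B = -3  ✓
Hence u(x, t) = 2 t x - 3 e^{t}.

Answer: u(x, t) = 2 t x - 3 e^{t}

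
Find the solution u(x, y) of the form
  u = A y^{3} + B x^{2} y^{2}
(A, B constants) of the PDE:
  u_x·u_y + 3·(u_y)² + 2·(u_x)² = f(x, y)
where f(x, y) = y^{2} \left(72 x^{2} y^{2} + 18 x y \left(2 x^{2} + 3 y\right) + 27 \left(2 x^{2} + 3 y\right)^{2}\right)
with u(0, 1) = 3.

Answer: u(x, y) = 3 x^{2} y^{2} + 3 y^{3}

Derivation:
Substitute the ansatz u = A y^{3} + B x^{2} y^{2} into the left-hand side.
Derivatives of the ansatz:
  u_x = 2 B x y^{2}
  u_y = 3 A y^{2} + 2 B x^{2} y
Term by term:
  u_x·u_y = 6 A B x y^{4} + 4 B^{2} x^{3} y^{3}
  3·(u_y)² = 27 A^{2} y^{4} + 36 A B x^{2} y^{3} + 12 B^{2} x^{4} y^{2}
  2·(u_x)² = 8 B^{2} x^{2} y^{4}
So the left-hand side equals
  27 A^{2} y^{4} + 36 A B x^{2} y^{3} + 6 A B x y^{4} + 12 B^{2} x^{4} y^{2} + 4 B^{2} x^{3} y^{3} + 8 B^{2} x^{2} y^{4}
This must equal f(x, y) identically; expanded, f = 108 x^{4} y^{2} + 36 x^{3} y^{3} + 72 x^{2} y^{4} + 324 x^{2} y^{3} + 54 x y^{4} + 243 y^{4}.
Matching coefficients of the independent functions:
  [y^{4}]:  27 A^{2} = 243
  [x y^{4}]:  6 A B = 54
  [x^{2} y^{3}]:  36 A B = 324
  [x^{2} y^{4}]:  8 B^{2} = 72
  [x^{3} y^{3}]:  4 B^{2} = 36
  [x^{4} y^{2}]:  12 B^{2} = 108
These equations allow (A, B) = (-3, -3) or (3, 3).
Impose the point condition(s):
  u(0, 1) = 3  ⟹  A = 3
Only A = 3, B = 3 satisfies everything.
Hence u(x, y) = 3 x^{2} y^{2} + 3 y^{3}.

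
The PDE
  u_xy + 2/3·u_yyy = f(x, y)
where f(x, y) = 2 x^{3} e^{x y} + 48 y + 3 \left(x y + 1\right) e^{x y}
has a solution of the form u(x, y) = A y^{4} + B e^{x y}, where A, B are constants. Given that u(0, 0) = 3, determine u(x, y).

Substitute the ansatz u = A y^{4} + B e^{x y} into the left-hand side.
Derivatives of the ansatz:
  u_xy = B x y e^{x y} + B e^{x y}
  u_yyy = 24 A y + B x^{3} e^{x y}
Term by term:
  u_xy = B x y e^{x y} + B e^{x y}
  2/3·u_yyy = 16 A y + \frac{2 B x^{3} e^{x y}}{3}
So the left-hand side equals
  16 A y + \frac{2 B x^{3} e^{x y}}{3} + B x y e^{x y} + B e^{x y}
This must equal f(x, y) identically; expanded, f = 2 x^{3} e^{x y} + 3 x y e^{x y} + 48 y + 3 e^{x y}.
Matching coefficients of the independent functions:
  [y]:  16 A = 48
  [x^{3} e^{x y}]:  \frac{2 B}{3} = 2
  [x y e^{x y}, e^{x y}]:  B = 3
Solving: A = 3, B = 3.
Check against the point condition:
  u(0, 0) = 3  ⟹  B = 3  ✓
Hence u(x, y) = 3 y^{4} + 3 e^{x y}.

Answer: u(x, y) = 3 y^{4} + 3 e^{x y}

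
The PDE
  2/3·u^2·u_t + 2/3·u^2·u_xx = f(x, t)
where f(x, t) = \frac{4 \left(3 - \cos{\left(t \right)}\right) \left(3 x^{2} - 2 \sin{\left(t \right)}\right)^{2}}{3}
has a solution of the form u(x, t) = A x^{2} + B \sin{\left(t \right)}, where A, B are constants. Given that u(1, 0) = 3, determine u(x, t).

Substitute the ansatz u = A x^{2} + B \sin{\left(t \right)} into the left-hand side.
Derivatives of the ansatz:
  u_t = B \cos{\left(t \right)}
  u_xx = 2 A
Term by term:
  2/3·u^2·u_t = \frac{2 A^{2} B x^{4} \cos{\left(t \right)}}{3} + \frac{4 A B^{2} x^{2} \sin{\left(t \right)} \cos{\left(t \right)}}{3} + \frac{2 B^{3} \sin^{2}{\left(t \right)} \cos{\left(t \right)}}{3}
  2/3·u^2·u_xx = \frac{4 A^{3} x^{4}}{3} + \frac{8 A^{2} B x^{2} \sin{\left(t \right)}}{3} + \frac{4 A B^{2} \sin^{2}{\left(t \right)}}{3}
So the left-hand side equals
  \frac{4 A^{3} x^{4}}{3} + \frac{2 A^{2} B x^{4} \cos{\left(t \right)}}{3} + \frac{8 A^{2} B x^{2} \sin{\left(t \right)}}{3} + \frac{4 A B^{2} x^{2} \sin{\left(t \right)} \cos{\left(t \right)}}{3} + \frac{4 A B^{2} \sin^{2}{\left(t \right)}}{3} + \frac{2 B^{3} \sin^{2}{\left(t \right)} \cos{\left(t \right)}}{3}
This must equal f(x, t) identically; expanded, f = - 12 x^{4} \cos{\left(t \right)} + 36 x^{4} + 16 x^{2} \sin{\left(t \right)} \cos{\left(t \right)} - 48 x^{2} \sin{\left(t \right)} - \frac{16 \sin^{2}{\left(t \right)} \cos{\left(t \right)}}{3} + 16 \sin^{2}{\left(t \right)}.
Matching coefficients of the independent functions:
  [x^{4}]:  \frac{4 A^{3}}{3} = 36
  [x^{2} \sin{\left(t \right)}]:  \frac{8 A^{2} B}{3} = -48
  [x^{4} \cos{\left(t \right)}]:  \frac{2 A^{2} B}{3} = -12
  [\sin^{2}{\left(t \right)} \cos{\left(t \right)}]:  \frac{2 B^{3}}{3} = - \frac{16}{3}
  [x^{2} \sin{\left(t \right)} \cos{\left(t \right)}, \sin^{2}{\left(t \right)}]:  \frac{4 A B^{2}}{3} = 16
Solving: A = 3, B = -2.
Check against the point condition:
  u(1, 0) = 3  ⟹  A = 3  ✓
Hence u(x, t) = 3 x^{2} - 2 \sin{\left(t \right)}.

Answer: u(x, t) = 3 x^{2} - 2 \sin{\left(t \right)}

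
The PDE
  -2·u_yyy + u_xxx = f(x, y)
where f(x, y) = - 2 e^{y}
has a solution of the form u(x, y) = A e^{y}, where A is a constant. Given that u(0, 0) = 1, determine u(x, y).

Substitute the ansatz u = A e^{y} into the left-hand side.
Derivatives of the ansatz:
  u_yyy = A e^{y}
  u_xxx = 0
Term by term:
  -2·u_yyy = - 2 A e^{y}
  u_xxx = 0
So the left-hand side equals
  - 2 A e^{y}
This must equal f(x, y) = - 2 e^{y} identically.
Matching coefficients of the independent functions:
  [e^{y}]:  - 2 A = -2
Solving: A = 1.
Check against the point condition:
  u(0, 0) = 1  ⟹  A = 1  ✓
Hence u(x, y) = e^{y}.

Answer: u(x, y) = e^{y}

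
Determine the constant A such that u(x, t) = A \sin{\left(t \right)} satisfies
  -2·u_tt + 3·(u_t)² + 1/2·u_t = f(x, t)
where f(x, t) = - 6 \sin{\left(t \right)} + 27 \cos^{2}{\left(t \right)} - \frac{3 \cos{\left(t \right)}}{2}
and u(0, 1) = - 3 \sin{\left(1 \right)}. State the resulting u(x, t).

Answer: u(x, t) = - 3 \sin{\left(t \right)}

Derivation:
Substitute the ansatz u = A \sin{\left(t \right)} into the left-hand side.
Derivatives of the ansatz:
  u_tt = - A \sin{\left(t \right)}
  u_t = A \cos{\left(t \right)}
Term by term:
  -2·u_tt = 2 A \sin{\left(t \right)}
  3·(u_t)² = 3 A^{2} \cos^{2}{\left(t \right)}
  1/2·u_t = \frac{A \cos{\left(t \right)}}{2}
So the left-hand side equals
  3 A^{2} \cos^{2}{\left(t \right)} + 2 A \sin{\left(t \right)} + \frac{A \cos{\left(t \right)}}{2}
This must equal f(x, t) = - 6 \sin{\left(t \right)} + 27 \cos^{2}{\left(t \right)} - \frac{3 \cos{\left(t \right)}}{2} identically.
Matching coefficients of the independent functions:
  [\sin{\left(t \right)}]:  2 A = -6
  [\cos{\left(t \right)}]:  \frac{A}{2} = - \frac{3}{2}
  [\cos^{2}{\left(t \right)}]:  3 A^{2} = 27
Solving: A = -3.
Check against the point condition:
  u(0, 1) = - 3 \sin{\left(1 \right)}  ⟹  A \sin{\left(1 \right)} = - 3 \sin{\left(1 \right)}  ✓
Hence u(x, t) = - 3 \sin{\left(t \right)}.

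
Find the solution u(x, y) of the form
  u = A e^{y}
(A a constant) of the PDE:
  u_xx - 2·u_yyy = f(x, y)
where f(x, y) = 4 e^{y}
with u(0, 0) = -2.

Answer: u(x, y) = - 2 e^{y}

Derivation:
Substitute the ansatz u = A e^{y} into the left-hand side.
Derivatives of the ansatz:
  u_xx = 0
  u_yyy = A e^{y}
Term by term:
  u_xx = 0
  -2·u_yyy = - 2 A e^{y}
So the left-hand side equals
  - 2 A e^{y}
This must equal f(x, y) = 4 e^{y} identically.
Matching coefficients of the independent functions:
  [e^{y}]:  - 2 A = 4
Solving: A = -2.
Check against the point condition:
  u(0, 0) = -2  ⟹  A = -2  ✓
Hence u(x, y) = - 2 e^{y}.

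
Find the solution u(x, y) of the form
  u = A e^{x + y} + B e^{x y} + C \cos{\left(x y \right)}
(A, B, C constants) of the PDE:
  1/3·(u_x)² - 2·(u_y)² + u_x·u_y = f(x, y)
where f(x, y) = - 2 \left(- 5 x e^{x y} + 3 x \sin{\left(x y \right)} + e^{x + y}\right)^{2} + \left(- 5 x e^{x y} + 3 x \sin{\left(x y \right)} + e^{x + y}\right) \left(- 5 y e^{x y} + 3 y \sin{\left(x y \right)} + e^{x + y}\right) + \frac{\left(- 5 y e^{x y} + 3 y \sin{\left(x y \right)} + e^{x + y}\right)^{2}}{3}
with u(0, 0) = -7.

Substitute the ansatz u = A e^{x + y} + B e^{x y} + C \cos{\left(x y \right)} into the left-hand side.
Derivatives of the ansatz:
  u_x = A e^{x} e^{y} + B y e^{x y} - C y \sin{\left(x y \right)}
  u_y = A e^{x} e^{y} + B x e^{x y} - C x \sin{\left(x y \right)}
Term by term:
  1/3·(u_x)² = \frac{A^{2} e^{2 x} e^{2 y}}{3} + \frac{2 A B y e^{x} e^{y} e^{x y}}{3} - \frac{2 A C y e^{x} e^{y} \sin{\left(x y \right)}}{3} + \frac{B^{2} y^{2} e^{2 x y}}{3} - \frac{2 B C y^{2} e^{x y} \sin{\left(x y \right)}}{3} + \frac{C^{2} y^{2} \sin^{2}{\left(x y \right)}}{3}
  -2·(u_y)² = - 2 A^{2} e^{2 x} e^{2 y} - 4 A B x e^{x} e^{y} e^{x y} + 4 A C x e^{x} e^{y} \sin{\left(x y \right)} - 2 B^{2} x^{2} e^{2 x y} + 4 B C x^{2} e^{x y} \sin{\left(x y \right)} - 2 C^{2} x^{2} \sin^{2}{\left(x y \right)}
  u_x·u_y = A^{2} e^{2 x} e^{2 y} + A B x e^{x} e^{y} e^{x y} + A B y e^{x} e^{y} e^{x y} - A C x e^{x} e^{y} \sin{\left(x y \right)} - A C y e^{x} e^{y} \sin{\left(x y \right)} + B^{2} x y e^{2 x y} - 2 B C x y e^{x y} \sin{\left(x y \right)} + C^{2} x y \sin^{2}{\left(x y \right)}
So the left-hand side equals
  - \frac{2 A^{2} e^{2 x} e^{2 y}}{3} - 3 A B x e^{x} e^{y} e^{x y} + \frac{5 A B y e^{x} e^{y} e^{x y}}{3} + 3 A C x e^{x} e^{y} \sin{\left(x y \right)} - \frac{5 A C y e^{x} e^{y} \sin{\left(x y \right)}}{3} - 2 B^{2} x^{2} e^{2 x y} + B^{2} x y e^{2 x y} + \frac{B^{2} y^{2} e^{2 x y}}{3} + 4 B C x^{2} e^{x y} \sin{\left(x y \right)} - 2 B C x y e^{x y} \sin{\left(x y \right)} - \frac{2 B C y^{2} e^{x y} \sin{\left(x y \right)}}{3} - 2 C^{2} x^{2} \sin^{2}{\left(x y \right)} + C^{2} x y \sin^{2}{\left(x y \right)} + \frac{C^{2} y^{2} \sin^{2}{\left(x y \right)}}{3}
This must equal f(x, y) identically; expanded, f = - 50 x^{2} e^{2 x y} + 60 x^{2} e^{x y} \sin{\left(x y \right)} - 18 x^{2} \sin^{2}{\left(x y \right)} + 25 x y e^{2 x y} - 30 x y e^{x y} \sin{\left(x y \right)} + 9 x y \sin^{2}{\left(x y \right)} + 15 x e^{x} e^{y} e^{x y} - 9 x e^{x} e^{y} \sin{\left(x y \right)} + \frac{25 y^{2} e^{2 x y}}{3} - 10 y^{2} e^{x y} \sin{\left(x y \right)} + 3 y^{2} \sin^{2}{\left(x y \right)} - \frac{25 y e^{x} e^{y} e^{x y}}{3} + 5 y e^{x} e^{y} \sin{\left(x y \right)} - \frac{2 e^{2 x} e^{2 y}}{3}.
Matching coefficients of the independent functions:
  [x^{2} e^{2 x y}]:  - 2 B^{2} = -50
  [x^{2} \sin^{2}{\left(x y \right)}]:  - 2 C^{2} = -18
  [y^{2} e^{2 x y}]:  \frac{B^{2}}{3} = \frac{25}{3}
  [y^{2} \sin^{2}{\left(x y \right)}]:  \frac{C^{2}}{3} = 3
  [e^{2 x} e^{2 y}]:  - \frac{2 A^{2}}{3} = - \frac{2}{3}
  [x y e^{2 x y}]:  B^{2} = 25
  [x y \sin^{2}{\left(x y \right)}]:  C^{2} = 9
  [x^{2} e^{x y} \sin{\left(x y \right)}]:  4 B C = 60
  [y^{2} e^{x y} \sin{\left(x y \right)}]:  - \frac{2 B C}{3} = -10
  [x y e^{x y} \sin{\left(x y \right)}]:  - 2 B C = -30
  [x e^{x} e^{y} e^{x y}]:  - 3 A B = 15
  [x e^{x} e^{y} \sin{\left(x y \right)}]:  3 A C = -9
  [y e^{x} e^{y} e^{x y}]:  \frac{5 A B}{3} = - \frac{25}{3}
  [y e^{x} e^{y} \sin{\left(x y \right)}]:  - \frac{5 A C}{3} = 5
These equations allow (A, B, C) = (-1, 5, 3) or (1, -5, -3).
Impose the point condition(s):
  u(0, 0) = -7  ⟹  A + B + C = -7
Only A = 1, B = -5, C = -3 satisfies everything.
Hence u(x, y) = - 5 e^{x y} + e^{x + y} - 3 \cos{\left(x y \right)}.

Answer: u(x, y) = - 5 e^{x y} + e^{x + y} - 3 \cos{\left(x y \right)}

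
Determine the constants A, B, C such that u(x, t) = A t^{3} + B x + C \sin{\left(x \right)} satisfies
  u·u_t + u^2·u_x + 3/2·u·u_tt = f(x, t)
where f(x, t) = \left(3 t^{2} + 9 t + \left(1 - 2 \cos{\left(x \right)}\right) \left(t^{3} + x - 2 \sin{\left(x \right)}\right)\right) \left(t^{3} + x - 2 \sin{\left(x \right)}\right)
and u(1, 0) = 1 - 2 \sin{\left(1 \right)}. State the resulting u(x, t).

Answer: u(x, t) = t^{3} + x - 2 \sin{\left(x \right)}

Derivation:
Substitute the ansatz u = A t^{3} + B x + C \sin{\left(x \right)} into the left-hand side.
Derivatives of the ansatz:
  u_t = 3 A t^{2}
  u_x = B + C \cos{\left(x \right)}
  u_tt = 6 A t
Term by term:
  u·u_t = 3 A^{2} t^{5} + 3 A B t^{2} x + 3 A C t^{2} \sin{\left(x \right)}
  u^2·u_x = A^{2} B t^{6} + A^{2} C t^{6} \cos{\left(x \right)} + 2 A B^{2} t^{3} x + 2 A B C t^{3} x \cos{\left(x \right)} + 2 A B C t^{3} \sin{\left(x \right)} + 2 A C^{2} t^{3} \sin{\left(x \right)} \cos{\left(x \right)} + B^{3} x^{2} + B^{2} C x^{2} \cos{\left(x \right)} + 2 B^{2} C x \sin{\left(x \right)} + 2 B C^{2} x \sin{\left(x \right)} \cos{\left(x \right)} + B C^{2} \sin^{2}{\left(x \right)} + C^{3} \sin^{2}{\left(x \right)} \cos{\left(x \right)}
  3/2·u·u_tt = 9 A^{2} t^{4} + 9 A B t x + 9 A C t \sin{\left(x \right)}
So the left-hand side equals
  A^{2} B t^{6} + A^{2} C t^{6} \cos{\left(x \right)} + 3 A^{2} t^{5} + 9 A^{2} t^{4} + 2 A B^{2} t^{3} x + 2 A B C t^{3} x \cos{\left(x \right)} + 2 A B C t^{3} \sin{\left(x \right)} + 3 A B t^{2} x + 9 A B t x + 2 A C^{2} t^{3} \sin{\left(x \right)} \cos{\left(x \right)} + 3 A C t^{2} \sin{\left(x \right)} + 9 A C t \sin{\left(x \right)} + B^{3} x^{2} + B^{2} C x^{2} \cos{\left(x \right)} + 2 B^{2} C x \sin{\left(x \right)} + 2 B C^{2} x \sin{\left(x \right)} \cos{\left(x \right)} + B C^{2} \sin^{2}{\left(x \right)} + C^{3} \sin^{2}{\left(x \right)} \cos{\left(x \right)}
This must equal f(x, t) identically; expanded, f = - 2 t^{6} \cos{\left(x \right)} + t^{6} + 3 t^{5} + 9 t^{4} - 4 t^{3} x \cos{\left(x \right)} + 2 t^{3} x + 8 t^{3} \sin{\left(x \right)} \cos{\left(x \right)} - 4 t^{3} \sin{\left(x \right)} + 3 t^{2} x - 6 t^{2} \sin{\left(x \right)} + 9 t x - 18 t \sin{\left(x \right)} - 2 x^{2} \cos{\left(x \right)} + x^{2} + 8 x \sin{\left(x \right)} \cos{\left(x \right)} - 4 x \sin{\left(x \right)} - 8 \sin^{2}{\left(x \right)} \cos{\left(x \right)} + 4 \sin^{2}{\left(x \right)}.
Matching coefficients of the independent functions:
(each divided by its leading coefficient; functions giving the same equation are listed together)
  [t^{4}, t^{5}]:  A^{2} - 1 = 0
  [t^{6}]:  A^{2} B - 1 = 0
  [x^{2}]:  B^{3} - 1 = 0
  [t x, t^{2} x]:  A B - 1 = 0
  [t \sin{\left(x \right)}, t^{2} \sin{\left(x \right)}]:  A C + 2 = 0
  [t^{3} x]:  A B^{2} - 1 = 0
  [t^{3} \sin{\left(x \right)}, t^{3} x \cos{\left(x \right)}]:  A B C + 2 = 0
  [t^{6} \cos{\left(x \right)}]:  A^{2} C + 2 = 0
  [x \sin{\left(x \right)}, x^{2} \cos{\left(x \right)}]:  B^{2} C + 2 = 0
  [\sin^{2}{\left(x \right)} \cos{\left(x \right)}]:  C^{3} + 8 = 0
  [t^{3} \sin{\left(x \right)} \cos{\left(x \right)}]:  A C^{2} - 4 = 0
  [x \sin{\left(x \right)} \cos{\left(x \right)}, \sin^{2}{\left(x \right)}]:  B C^{2} - 4 = 0
Solving: A = 1, B = 1, C = -2.
Check against the point condition:
  u(1, 0) = 1 - 2 \sin{\left(1 \right)}  ⟹  B + C \sin{\left(1 \right)} = 1 - 2 \sin{\left(1 \right)}  ✓
Hence u(x, t) = t^{3} + x - 2 \sin{\left(x \right)}.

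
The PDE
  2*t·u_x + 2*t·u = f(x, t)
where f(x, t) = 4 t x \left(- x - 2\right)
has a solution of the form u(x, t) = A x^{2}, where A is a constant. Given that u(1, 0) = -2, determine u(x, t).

Substitute the ansatz u = A x^{2} into the left-hand side.
Derivatives of the ansatz:
  u_x = 2 A x
Term by term:
  2*t·u_x = 4 A t x
  2*t·u = 2 A t x^{2}
So the left-hand side equals
  2 A t x^{2} + 4 A t x
This must equal f(x, t) identically; expanded, f = - 4 t x^{2} - 8 t x.
Matching coefficients of the independent functions:
  [t x]:  4 A = -8
  [t x^{2}]:  2 A = -4
Solving: A = -2.
Check against the point condition:
  u(1, 0) = -2  ⟹  A = -2  ✓
Hence u(x, t) = - 2 x^{2}.

Answer: u(x, t) = - 2 x^{2}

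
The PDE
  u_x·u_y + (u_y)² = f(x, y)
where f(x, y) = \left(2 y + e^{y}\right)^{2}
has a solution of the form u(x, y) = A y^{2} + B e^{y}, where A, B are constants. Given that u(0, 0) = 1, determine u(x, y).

Substitute the ansatz u = A y^{2} + B e^{y} into the left-hand side.
Derivatives of the ansatz:
  u_x = 0
  u_y = 2 A y + B e^{y}
Term by term:
  u_x·u_y = 0
  (u_y)² = 4 A^{2} y^{2} + 4 A B y e^{y} + B^{2} e^{2 y}
So the left-hand side equals
  4 A^{2} y^{2} + 4 A B y e^{y} + B^{2} e^{2 y}
This must equal f(x, y) identically; expanded, f = 4 y^{2} + 4 y e^{y} + e^{2 y}.
Matching coefficients of the independent functions:
  [y^{2}]:  4 A^{2} = 4
  [y e^{y}]:  4 A B = 4
  [e^{2 y}]:  B^{2} = 1
These equations allow (A, B) = (-1, -1) or (1, 1).
Impose the point condition(s):
  u(0, 0) = 1  ⟹  B = 1
Only A = 1, B = 1 satisfies everything.
Hence u(x, y) = y^{2} + e^{y}.

Answer: u(x, y) = y^{2} + e^{y}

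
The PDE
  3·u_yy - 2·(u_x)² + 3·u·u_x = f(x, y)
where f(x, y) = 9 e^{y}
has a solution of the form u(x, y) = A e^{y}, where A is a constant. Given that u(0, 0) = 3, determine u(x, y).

Substitute the ansatz u = A e^{y} into the left-hand side.
Derivatives of the ansatz:
  u_yy = A e^{y}
  u_x = 0
Term by term:
  3·u_yy = 3 A e^{y}
  -2·(u_x)² = 0
  3·u·u_x = 0
So the left-hand side equals
  3 A e^{y}
This must equal f(x, y) = 9 e^{y} identically.
Matching coefficients of the independent functions:
  [e^{y}]:  3 A = 9
Solving: A = 3.
Check against the point condition:
  u(0, 0) = 3  ⟹  A = 3  ✓
Hence u(x, y) = 3 e^{y}.

Answer: u(x, y) = 3 e^{y}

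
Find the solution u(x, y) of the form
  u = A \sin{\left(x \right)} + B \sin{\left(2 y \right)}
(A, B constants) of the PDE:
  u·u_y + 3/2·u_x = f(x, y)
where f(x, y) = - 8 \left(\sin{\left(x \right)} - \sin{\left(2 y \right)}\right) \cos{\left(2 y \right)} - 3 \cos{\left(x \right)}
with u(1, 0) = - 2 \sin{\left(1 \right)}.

Answer: u(x, y) = - 2 \sin{\left(x \right)} + 2 \sin{\left(2 y \right)}

Derivation:
Substitute the ansatz u = A \sin{\left(x \right)} + B \sin{\left(2 y \right)} into the left-hand side.
Derivatives of the ansatz:
  u_y = 2 B \cos{\left(2 y \right)}
  u_x = A \cos{\left(x \right)}
Term by term:
  u·u_y = 2 A B \sin{\left(x \right)} \cos{\left(2 y \right)} + 2 B^{2} \sin{\left(2 y \right)} \cos{\left(2 y \right)}
  3/2·u_x = \frac{3 A \cos{\left(x \right)}}{2}
So the left-hand side equals
  2 A B \sin{\left(x \right)} \cos{\left(2 y \right)} + \frac{3 A \cos{\left(x \right)}}{2} + 2 B^{2} \sin{\left(2 y \right)} \cos{\left(2 y \right)}
This must equal f(x, y) identically; expanded, f = - 8 \sin{\left(x \right)} \cos{\left(2 y \right)} + 8 \sin{\left(2 y \right)} \cos{\left(2 y \right)} - 3 \cos{\left(x \right)}.
Matching coefficients of the independent functions:
  [\sin{\left(x \right)} \cos{\left(2 y \right)}]:  2 A B = -8
  [\sin{\left(2 y \right)} \cos{\left(2 y \right)}]:  2 B^{2} = 8
  [\cos{\left(x \right)}]:  \frac{3 A}{2} = -3
Solving: A = -2, B = 2.
Check against the point condition:
  u(1, 0) = - 2 \sin{\left(1 \right)}  ⟹  A \sin{\left(1 \right)} = - 2 \sin{\left(1 \right)}  ✓
Hence u(x, y) = - 2 \sin{\left(x \right)} + 2 \sin{\left(2 y \right)}.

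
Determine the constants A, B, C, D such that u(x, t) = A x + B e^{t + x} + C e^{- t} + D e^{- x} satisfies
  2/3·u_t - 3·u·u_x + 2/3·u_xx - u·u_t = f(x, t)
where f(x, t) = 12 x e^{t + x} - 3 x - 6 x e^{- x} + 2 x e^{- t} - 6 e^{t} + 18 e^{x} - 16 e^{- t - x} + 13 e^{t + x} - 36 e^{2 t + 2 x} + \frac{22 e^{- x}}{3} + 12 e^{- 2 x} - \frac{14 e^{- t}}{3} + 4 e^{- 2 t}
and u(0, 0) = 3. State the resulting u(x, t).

Substitute the ansatz u = A x + B e^{t + x} + C e^{- t} + D e^{- x} into the left-hand side.
Derivatives of the ansatz:
  u_t = B e^{t} e^{x} - C e^{- t}
  u_x = A + B e^{t} e^{x} - D e^{- x}
  u_xx = B e^{t} e^{x} + D e^{- x}
Term by term:
  2/3·u_t = \frac{2 B e^{t} e^{x}}{3} - \frac{2 C e^{- t}}{3}
  -3·u·u_x = - 3 A^{2} x - 3 A B x e^{t} e^{x} - 3 A B e^{t} e^{x} - 3 A C e^{- t} + 3 A D x e^{- x} - 3 A D e^{- x} - 3 B^{2} e^{2 t} e^{2 x} - 3 B C e^{x} + 3 C D e^{- t} e^{- x} + 3 D^{2} e^{- 2 x}
  2/3·u_xx = \frac{2 B e^{t} e^{x}}{3} + \frac{2 D e^{- x}}{3}
  -u·u_t = - A B x e^{t} e^{x} + A C x e^{- t} - B^{2} e^{2 t} e^{2 x} - B D e^{t} + C^{2} e^{- 2 t} + C D e^{- t} e^{- x}
So the left-hand side equals
  - 3 A^{2} x - 4 A B x e^{t} e^{x} - 3 A B e^{t} e^{x} + A C x e^{- t} - 3 A C e^{- t} + 3 A D x e^{- x} - 3 A D e^{- x} - 4 B^{2} e^{2 t} e^{2 x} - 3 B C e^{x} - B D e^{t} + \frac{4 B e^{t} e^{x}}{3} + C^{2} e^{- 2 t} + 4 C D e^{- t} e^{- x} - \frac{2 C e^{- t}}{3} + 3 D^{2} e^{- 2 x} + \frac{2 D e^{- x}}{3}
This must equal f(x, t) identically; expanded, f = 12 x e^{t} e^{x} - 3 x - 6 x e^{- x} + 2 x e^{- t} - 36 e^{2 t} e^{2 x} + 13 e^{t} e^{x} - 6 e^{t} + 18 e^{x} + \frac{22 e^{- x}}{3} + 12 e^{- 2 x} - \frac{14 e^{- t}}{3} - 16 e^{- t} e^{- x} + 4 e^{- 2 t}.
Matching coefficients of the independent functions:
  [x]:  - 3 A^{2} = -3
  [x e^{- t}]:  A C = 2
  [x e^{- x}]:  3 A D = -6
  [e^{- t} e^{- x}]:  4 C D = -16
  [e^{t} e^{x}]:  - 3 A B + \frac{4 B}{3} = 13
  [e^{2 t} e^{2 x}]:  - 4 B^{2} = -36
  [x e^{t} e^{x}]:  - 4 A B = 12
  [e^{- 2 t}]:  C^{2} = 4
  [e^{- t}]:  - 3 A C - \frac{2 C}{3} = - \frac{14}{3}
  [e^{t}]:  - B D = -6
  [e^{- 2 x}]:  3 D^{2} = 12
  [e^{- x}]:  - 3 A D + \frac{2 D}{3} = \frac{22}{3}
  [e^{x}]:  - 3 B C = 18
Solving: A = -1, B = 3, C = -2, D = 2.
Check against the point condition:
  u(0, 0) = 3  ⟹  B + C + D = 3  ✓
Hence u(x, t) = - x + 3 e^{t + x} + 2 e^{- x} - 2 e^{- t}.

Answer: u(x, t) = - x + 3 e^{t + x} + 2 e^{- x} - 2 e^{- t}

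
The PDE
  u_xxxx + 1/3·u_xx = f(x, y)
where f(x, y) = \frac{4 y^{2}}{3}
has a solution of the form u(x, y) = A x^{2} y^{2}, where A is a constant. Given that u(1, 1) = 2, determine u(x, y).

Substitute the ansatz u = A x^{2} y^{2} into the left-hand side.
Derivatives of the ansatz:
  u_xxxx = 0
  u_xx = 2 A y^{2}
Term by term:
  u_xxxx = 0
  1/3·u_xx = \frac{2 A y^{2}}{3}
So the left-hand side equals
  \frac{2 A y^{2}}{3}
This must equal f(x, y) = \frac{4 y^{2}}{3} identically.
Matching coefficients of the independent functions:
  [y^{2}]:  \frac{2 A}{3} = \frac{4}{3}
Solving: A = 2.
Check against the point condition:
  u(1, 1) = 2  ⟹  A = 2  ✓
Hence u(x, y) = 2 x^{2} y^{2}.

Answer: u(x, y) = 2 x^{2} y^{2}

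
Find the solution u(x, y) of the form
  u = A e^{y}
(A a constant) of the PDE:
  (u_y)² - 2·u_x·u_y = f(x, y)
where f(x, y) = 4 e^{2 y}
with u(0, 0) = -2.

Substitute the ansatz u = A e^{y} into the left-hand side.
Derivatives of the ansatz:
  u_y = A e^{y}
  u_x = 0
Term by term:
  (u_y)² = A^{2} e^{2 y}
  -2·u_x·u_y = 0
So the left-hand side equals
  A^{2} e^{2 y}
This must equal f(x, y) = 4 e^{2 y} identically.
Matching coefficients of the independent functions:
  [e^{2 y}]:  A^{2} = 4
These equations allow (A) = (-2) or (2).
Impose the point condition(s):
  u(0, 0) = -2  ⟹  A = -2
Only A = -2 satisfies everything.
Hence u(x, y) = - 2 e^{y}.

Answer: u(x, y) = - 2 e^{y}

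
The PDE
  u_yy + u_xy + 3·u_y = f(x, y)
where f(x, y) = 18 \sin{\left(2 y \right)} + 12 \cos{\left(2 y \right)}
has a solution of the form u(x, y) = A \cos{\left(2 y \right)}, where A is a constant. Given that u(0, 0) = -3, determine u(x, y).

Substitute the ansatz u = A \cos{\left(2 y \right)} into the left-hand side.
Derivatives of the ansatz:
  u_yy = - 4 A \cos{\left(2 y \right)}
  u_xy = 0
  u_y = - 2 A \sin{\left(2 y \right)}
Term by term:
  u_yy = - 4 A \cos{\left(2 y \right)}
  u_xy = 0
  3·u_y = - 6 A \sin{\left(2 y \right)}
So the left-hand side equals
  - 6 A \sin{\left(2 y \right)} - 4 A \cos{\left(2 y \right)}
This must equal f(x, y) = 18 \sin{\left(2 y \right)} + 12 \cos{\left(2 y \right)} identically.
Matching coefficients of the independent functions:
  [\sin{\left(2 y \right)}]:  - 6 A = 18
  [\cos{\left(2 y \right)}]:  - 4 A = 12
Solving: A = -3.
Check against the point condition:
  u(0, 0) = -3  ⟹  A = -3  ✓
Hence u(x, y) = - 3 \cos{\left(2 y \right)}.

Answer: u(x, y) = - 3 \cos{\left(2 y \right)}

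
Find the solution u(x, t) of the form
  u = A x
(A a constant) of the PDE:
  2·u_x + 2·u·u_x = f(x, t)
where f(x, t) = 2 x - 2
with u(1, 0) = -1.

Answer: u(x, t) = - x

Derivation:
Substitute the ansatz u = A x into the left-hand side.
Derivatives of the ansatz:
  u_x = A
Term by term:
  2·u_x = 2 A
  2·u·u_x = 2 A^{2} x
So the left-hand side equals
  2 A^{2} x + 2 A
This must equal f(x, t) = 2 x - 2 identically.
Matching coefficients of the independent functions:
  [constant term]:  2 A = -2
  [x]:  2 A^{2} = 2
Solving: A = -1.
Check against the point condition:
  u(1, 0) = -1  ⟹  A = -1  ✓
Hence u(x, t) = - x.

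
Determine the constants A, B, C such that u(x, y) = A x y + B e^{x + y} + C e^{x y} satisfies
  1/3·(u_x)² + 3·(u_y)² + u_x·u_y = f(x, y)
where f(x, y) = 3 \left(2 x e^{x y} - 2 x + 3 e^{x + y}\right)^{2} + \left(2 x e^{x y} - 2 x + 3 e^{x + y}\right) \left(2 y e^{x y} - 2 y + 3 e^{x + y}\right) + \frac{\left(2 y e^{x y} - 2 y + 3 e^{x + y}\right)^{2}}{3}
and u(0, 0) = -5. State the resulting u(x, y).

Substitute the ansatz u = A x y + B e^{x + y} + C e^{x y} into the left-hand side.
Derivatives of the ansatz:
  u_x = A y + B e^{x} e^{y} + C y e^{x y}
  u_y = A x + B e^{x} e^{y} + C x e^{x y}
Term by term:
  1/3·(u_x)² = \frac{A^{2} y^{2}}{3} + \frac{2 A B y e^{x} e^{y}}{3} + \frac{2 A C y^{2} e^{x y}}{3} + \frac{B^{2} e^{2 x} e^{2 y}}{3} + \frac{2 B C y e^{x} e^{y} e^{x y}}{3} + \frac{C^{2} y^{2} e^{2 x y}}{3}
  3·(u_y)² = 3 A^{2} x^{2} + 6 A B x e^{x} e^{y} + 6 A C x^{2} e^{x y} + 3 B^{2} e^{2 x} e^{2 y} + 6 B C x e^{x} e^{y} e^{x y} + 3 C^{2} x^{2} e^{2 x y}
  u_x·u_y = A^{2} x y + A B x e^{x} e^{y} + A B y e^{x} e^{y} + 2 A C x y e^{x y} + B^{2} e^{2 x} e^{2 y} + B C x e^{x} e^{y} e^{x y} + B C y e^{x} e^{y} e^{x y} + C^{2} x y e^{2 x y}
So the left-hand side equals
  3 A^{2} x^{2} + A^{2} x y + \frac{A^{2} y^{2}}{3} + 7 A B x e^{x} e^{y} + \frac{5 A B y e^{x} e^{y}}{3} + 6 A C x^{2} e^{x y} + 2 A C x y e^{x y} + \frac{2 A C y^{2} e^{x y}}{3} + \frac{13 B^{2} e^{2 x} e^{2 y}}{3} + 7 B C x e^{x} e^{y} e^{x y} + \frac{5 B C y e^{x} e^{y} e^{x y}}{3} + 3 C^{2} x^{2} e^{2 x y} + C^{2} x y e^{2 x y} + \frac{C^{2} y^{2} e^{2 x y}}{3}
This must equal f(x, y) identically; expanded, f = 12 x^{2} e^{2 x y} - 24 x^{2} e^{x y} + 12 x^{2} + 4 x y e^{2 x y} - 8 x y e^{x y} + 4 x y + 42 x e^{x} e^{y} e^{x y} - 42 x e^{x} e^{y} + \frac{4 y^{2} e^{2 x y}}{3} - \frac{8 y^{2} e^{x y}}{3} + \frac{4 y^{2}}{3} + 10 y e^{x} e^{y} e^{x y} - 10 y e^{x} e^{y} + 39 e^{2 x} e^{2 y}.
Matching coefficients of the independent functions:
  [x^{2}]:  3 A^{2} = 12
  [y^{2}]:  \frac{A^{2}}{3} = \frac{4}{3}
  [x y]:  A^{2} = 4
  [x^{2} e^{x y}]:  6 A C = -24
  [x^{2} e^{2 x y}]:  3 C^{2} = 12
  [y^{2} e^{x y}]:  \frac{2 A C}{3} = - \frac{8}{3}
  [y^{2} e^{2 x y}]:  \frac{C^{2}}{3} = \frac{4}{3}
  [e^{2 x} e^{2 y}]:  \frac{13 B^{2}}{3} = 39
  [x y e^{x y}]:  2 A C = -8
  [x y e^{2 x y}]:  C^{2} = 4
  [x e^{x} e^{y}]:  7 A B = -42
  [y e^{x} e^{y}]:  \frac{5 A B}{3} = -10
  [x e^{x} e^{y} e^{x y}]:  7 B C = 42
  [y e^{x} e^{y} e^{x y}]:  \frac{5 B C}{3} = 10
These equations allow (A, B, C) = (-2, 3, 2) or (2, -3, -2).
Impose the point condition(s):
  u(0, 0) = -5  ⟹  B + C = -5
Only A = 2, B = -3, C = -2 satisfies everything.
Hence u(x, y) = 2 x y - 2 e^{x y} - 3 e^{x + y}.

Answer: u(x, y) = 2 x y - 2 e^{x y} - 3 e^{x + y}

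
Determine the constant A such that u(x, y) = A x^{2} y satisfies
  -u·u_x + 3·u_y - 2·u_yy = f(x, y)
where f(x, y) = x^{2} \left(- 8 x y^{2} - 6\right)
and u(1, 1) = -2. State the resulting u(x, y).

Substitute the ansatz u = A x^{2} y into the left-hand side.
Derivatives of the ansatz:
  u_x = 2 A x y
  u_y = A x^{2}
  u_yy = 0
Term by term:
  -u·u_x = - 2 A^{2} x^{3} y^{2}
  3·u_y = 3 A x^{2}
  -2·u_yy = 0
So the left-hand side equals
  - 2 A^{2} x^{3} y^{2} + 3 A x^{2}
This must equal f(x, y) identically; expanded, f = - 8 x^{3} y^{2} - 6 x^{2}.
Matching coefficients of the independent functions:
  [x^{2}]:  3 A = -6
  [x^{3} y^{2}]:  - 2 A^{2} = -8
Solving: A = -2.
Check against the point condition:
  u(1, 1) = -2  ⟹  A = -2  ✓
Hence u(x, y) = - 2 x^{2} y.

Answer: u(x, y) = - 2 x^{2} y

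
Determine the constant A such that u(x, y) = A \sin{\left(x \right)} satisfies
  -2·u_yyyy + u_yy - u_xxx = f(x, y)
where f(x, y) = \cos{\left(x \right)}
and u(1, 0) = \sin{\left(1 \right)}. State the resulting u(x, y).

Substitute the ansatz u = A \sin{\left(x \right)} into the left-hand side.
Derivatives of the ansatz:
  u_yyyy = 0
  u_yy = 0
  u_xxx = - A \cos{\left(x \right)}
Term by term:
  -2·u_yyyy = 0
  u_yy = 0
  -u_xxx = A \cos{\left(x \right)}
So the left-hand side equals
  A \cos{\left(x \right)}
This must equal f(x, y) = \cos{\left(x \right)} identically.
Matching coefficients of the independent functions:
  [\cos{\left(x \right)}]:  A = 1
Solving: A = 1.
Check against the point condition:
  u(1, 0) = \sin{\left(1 \right)}  ⟹  A \sin{\left(1 \right)} = \sin{\left(1 \right)}  ✓
Hence u(x, y) = \sin{\left(x \right)}.

Answer: u(x, y) = \sin{\left(x \right)}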